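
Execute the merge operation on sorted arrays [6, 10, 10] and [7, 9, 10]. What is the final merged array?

Merging process:

Compare 6 vs 7: take 6 from left. Merged: [6]
Compare 10 vs 7: take 7 from right. Merged: [6, 7]
Compare 10 vs 9: take 9 from right. Merged: [6, 7, 9]
Compare 10 vs 10: take 10 from left. Merged: [6, 7, 9, 10]
Compare 10 vs 10: take 10 from left. Merged: [6, 7, 9, 10, 10]
Append remaining from right: [10]. Merged: [6, 7, 9, 10, 10, 10]

Final merged array: [6, 7, 9, 10, 10, 10]
Total comparisons: 5

The merged array is [6, 7, 9, 10, 10, 10], requiring 5 comparisons. The merge step runs in O(n) time where n is the total number of elements.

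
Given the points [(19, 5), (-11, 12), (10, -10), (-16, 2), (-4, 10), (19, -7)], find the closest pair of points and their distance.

Computing all pairwise distances among 6 points:

d((19, 5), (-11, 12)) = 30.8058
d((19, 5), (10, -10)) = 17.4929
d((19, 5), (-16, 2)) = 35.1283
d((19, 5), (-4, 10)) = 23.5372
d((19, 5), (19, -7)) = 12.0
d((-11, 12), (10, -10)) = 30.4138
d((-11, 12), (-16, 2)) = 11.1803
d((-11, 12), (-4, 10)) = 7.2801 <-- minimum
d((-11, 12), (19, -7)) = 35.5106
d((10, -10), (-16, 2)) = 28.6356
d((10, -10), (-4, 10)) = 24.4131
d((10, -10), (19, -7)) = 9.4868
d((-16, 2), (-4, 10)) = 14.4222
d((-16, 2), (19, -7)) = 36.1386
d((-4, 10), (19, -7)) = 28.6007

Closest pair: (-11, 12) and (-4, 10) with distance 7.2801

The closest pair is (-11, 12) and (-4, 10) with Euclidean distance 7.2801. For 6 points, brute-force pairwise comparison is shown above. For large n, the divide-and-conquer algorithm (sort by x, recurse on halves, check the dividing strip) achieves O(n log n).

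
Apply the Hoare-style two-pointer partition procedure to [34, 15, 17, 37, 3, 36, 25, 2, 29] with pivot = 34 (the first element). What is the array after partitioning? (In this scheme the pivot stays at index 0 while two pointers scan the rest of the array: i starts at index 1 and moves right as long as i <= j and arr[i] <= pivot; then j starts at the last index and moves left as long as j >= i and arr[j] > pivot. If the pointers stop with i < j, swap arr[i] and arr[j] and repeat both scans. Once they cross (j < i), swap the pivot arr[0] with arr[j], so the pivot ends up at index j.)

Hoare-style two-pointer partition with pivot = 34:

Initial array: [34, 15, 17, 37, 3, 36, 25, 2, 29]

Pointers start at i = 1, j = 8.
i stops at index 3 (arr[3]=37 > 34), j stops at index 8 (arr[8]=29 <= 34): swap arr[3] and arr[8], array becomes [34, 15, 17, 29, 3, 36, 25, 2, 37]
i stops at index 5 (arr[5]=36 > 34), j stops at index 7 (arr[7]=2 <= 34): swap arr[5] and arr[7], array becomes [34, 15, 17, 29, 3, 2, 25, 36, 37]
i ends at 7, j ends at 6: the pointers have crossed (j < i), so scanning stops.

Swap pivot arr[0] with arr[6] to place pivot at position 6: [25, 15, 17, 29, 3, 2, 34, 36, 37]
Pivot position: 6

After partitioning with pivot 34, the array becomes [25, 15, 17, 29, 3, 2, 34, 36, 37]. The pivot is placed at index 6. All elements to the left of the pivot are <= 34, and all elements to the right are > 34.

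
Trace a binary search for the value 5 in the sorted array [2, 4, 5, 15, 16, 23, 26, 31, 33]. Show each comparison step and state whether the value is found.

Binary search for 5 in [2, 4, 5, 15, 16, 23, 26, 31, 33]:

lo=0, hi=8, mid=4, arr[mid]=16 -> 16 > 5, search left half
lo=0, hi=3, mid=1, arr[mid]=4 -> 4 < 5, search right half
lo=2, hi=3, mid=2, arr[mid]=5 -> Found target at index 2!

Binary search finds 5 at index 2 after 3 comparisons. The search repeatedly halves the search space by comparing with the middle element.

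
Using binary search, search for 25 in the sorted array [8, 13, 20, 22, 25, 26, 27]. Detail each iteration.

Binary search for 25 in [8, 13, 20, 22, 25, 26, 27]:

lo=0, hi=6, mid=3, arr[mid]=22 -> 22 < 25, search right half
lo=4, hi=6, mid=5, arr[mid]=26 -> 26 > 25, search left half
lo=4, hi=4, mid=4, arr[mid]=25 -> Found target at index 4!

Binary search finds 25 at index 4 after 3 comparisons. The search repeatedly halves the search space by comparing with the middle element.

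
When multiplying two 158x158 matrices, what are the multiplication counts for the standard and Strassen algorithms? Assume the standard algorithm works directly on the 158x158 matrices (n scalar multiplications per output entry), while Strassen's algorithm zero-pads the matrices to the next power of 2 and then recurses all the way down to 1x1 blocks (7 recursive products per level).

Matrix multiplication for 158x158 matrices:

Strassen's algorithm requires power-of-2 dimensions. Pad 158x158 to 256x256 (next power of 2).

Standard algorithm: 158^3 = 3944312 multiplications
Strassen's algorithm: 7^(log2(256)) = 7^8 = 5764801 multiplications
Difference: 3944312 - 5764801 = -1820489 (Strassen uses MORE here due to padding overhead — for small or just-over-power-of-2 n, padding can outweigh the per-level savings)

Standard: 3944312 multiplications (158^3). Strassen: 5764801 multiplications (7^8, after padding to 256x256). Strassen reduces 8 recursive multiplications to 7 at each level.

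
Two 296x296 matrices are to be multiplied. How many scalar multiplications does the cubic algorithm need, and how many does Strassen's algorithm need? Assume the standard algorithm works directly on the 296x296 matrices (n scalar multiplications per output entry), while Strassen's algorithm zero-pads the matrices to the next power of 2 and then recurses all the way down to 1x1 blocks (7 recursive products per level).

Matrix multiplication for 296x296 matrices:

Strassen's algorithm requires power-of-2 dimensions. Pad 296x296 to 512x512 (next power of 2).

Standard algorithm: 296^3 = 25934336 multiplications
Strassen's algorithm: 7^(log2(512)) = 7^9 = 40353607 multiplications
Difference: 25934336 - 40353607 = -14419271 (Strassen uses MORE here due to padding overhead — for small or just-over-power-of-2 n, padding can outweigh the per-level savings)

Standard: 25934336 multiplications (296^3). Strassen: 40353607 multiplications (7^9, after padding to 512x512). Strassen reduces 8 recursive multiplications to 7 at each level.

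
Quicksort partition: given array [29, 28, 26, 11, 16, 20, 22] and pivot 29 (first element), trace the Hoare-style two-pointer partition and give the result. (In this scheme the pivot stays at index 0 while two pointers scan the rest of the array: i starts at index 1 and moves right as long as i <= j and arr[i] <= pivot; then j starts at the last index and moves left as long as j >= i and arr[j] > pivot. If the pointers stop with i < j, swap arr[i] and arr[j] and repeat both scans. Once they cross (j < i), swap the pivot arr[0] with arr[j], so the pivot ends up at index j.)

Hoare-style two-pointer partition with pivot = 29:

Initial array: [29, 28, 26, 11, 16, 20, 22]

Pointers start at i = 1, j = 6.
i ends at 7, j ends at 6: the pointers have crossed (j < i), so scanning stops.

Swap pivot arr[0] with arr[6] to place pivot at position 6: [22, 28, 26, 11, 16, 20, 29]
Pivot position: 6

After partitioning with pivot 29, the array becomes [22, 28, 26, 11, 16, 20, 29]. The pivot is placed at index 6. All elements to the left of the pivot are <= 29, and all elements to the right are > 29.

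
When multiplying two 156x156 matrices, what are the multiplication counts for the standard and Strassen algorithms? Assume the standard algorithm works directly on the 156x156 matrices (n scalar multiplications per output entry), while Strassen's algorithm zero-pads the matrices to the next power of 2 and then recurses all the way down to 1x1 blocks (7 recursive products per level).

Matrix multiplication for 156x156 matrices:

Strassen's algorithm requires power-of-2 dimensions. Pad 156x156 to 256x256 (next power of 2).

Standard algorithm: 156^3 = 3796416 multiplications
Strassen's algorithm: 7^(log2(256)) = 7^8 = 5764801 multiplications
Difference: 3796416 - 5764801 = -1968385 (Strassen uses MORE here due to padding overhead — for small or just-over-power-of-2 n, padding can outweigh the per-level savings)

Standard: 3796416 multiplications (156^3). Strassen: 5764801 multiplications (7^8, after padding to 256x256). Strassen reduces 8 recursive multiplications to 7 at each level.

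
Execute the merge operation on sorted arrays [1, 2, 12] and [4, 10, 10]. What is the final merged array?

Merging process:

Compare 1 vs 4: take 1 from left. Merged: [1]
Compare 2 vs 4: take 2 from left. Merged: [1, 2]
Compare 12 vs 4: take 4 from right. Merged: [1, 2, 4]
Compare 12 vs 10: take 10 from right. Merged: [1, 2, 4, 10]
Compare 12 vs 10: take 10 from right. Merged: [1, 2, 4, 10, 10]
Append remaining from left: [12]. Merged: [1, 2, 4, 10, 10, 12]

Final merged array: [1, 2, 4, 10, 10, 12]
Total comparisons: 5

The merged array is [1, 2, 4, 10, 10, 12], requiring 5 comparisons. The merge step runs in O(n) time where n is the total number of elements.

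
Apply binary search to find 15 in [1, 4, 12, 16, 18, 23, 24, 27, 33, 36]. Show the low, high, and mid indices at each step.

Binary search for 15 in [1, 4, 12, 16, 18, 23, 24, 27, 33, 36]:

lo=0, hi=9, mid=4, arr[mid]=18 -> 18 > 15, search left half
lo=0, hi=3, mid=1, arr[mid]=4 -> 4 < 15, search right half
lo=2, hi=3, mid=2, arr[mid]=12 -> 12 < 15, search right half
lo=3, hi=3, mid=3, arr[mid]=16 -> 16 > 15, search left half
lo=3 > hi=2, target 15 not found

Binary search determines that 15 is not in the array after 4 comparisons. The search space was exhausted without finding the target.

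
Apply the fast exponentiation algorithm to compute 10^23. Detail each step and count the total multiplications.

Computing 10^23 by squaring (build up from 10^1; each line after the first costs one multiplication):

10^1 = 10
10^2 = (10^1)^2 = 10^2 = 100
10^4 = (10^2)^2 = 100^2 = 10000
10^5 = 10 * 10^4 = 10 * 10000 = 100000
10^10 = (10^5)^2 = 100000^2 = 10000000000
10^11 = 10 * 10^10 = 10 * 10000000000 = 100000000000
10^22 = (10^11)^2 = 100000000000^2 = 10000000000000000000000
10^23 = 10 * 10^22 = 10 * 10000000000000000000000 = 100000000000000000000000

Result: 100000000000000000000000
Multiplications needed: 7 (7 lines after 10^1)

10^23 = 100000000000000000000000. Using exponentiation by squaring, this requires 7 multiplications. The key idea: if the exponent is even, square the half-power; if odd, multiply by the base once.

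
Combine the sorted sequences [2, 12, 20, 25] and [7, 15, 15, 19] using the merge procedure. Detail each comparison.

Merging process:

Compare 2 vs 7: take 2 from left. Merged: [2]
Compare 12 vs 7: take 7 from right. Merged: [2, 7]
Compare 12 vs 15: take 12 from left. Merged: [2, 7, 12]
Compare 20 vs 15: take 15 from right. Merged: [2, 7, 12, 15]
Compare 20 vs 15: take 15 from right. Merged: [2, 7, 12, 15, 15]
Compare 20 vs 19: take 19 from right. Merged: [2, 7, 12, 15, 15, 19]
Append remaining from left: [20, 25]. Merged: [2, 7, 12, 15, 15, 19, 20, 25]

Final merged array: [2, 7, 12, 15, 15, 19, 20, 25]
Total comparisons: 6

The merged array is [2, 7, 12, 15, 15, 19, 20, 25], requiring 6 comparisons. The merge step runs in O(n) time where n is the total number of elements.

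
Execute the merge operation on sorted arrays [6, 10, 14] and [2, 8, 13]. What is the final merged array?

Merging process:

Compare 6 vs 2: take 2 from right. Merged: [2]
Compare 6 vs 8: take 6 from left. Merged: [2, 6]
Compare 10 vs 8: take 8 from right. Merged: [2, 6, 8]
Compare 10 vs 13: take 10 from left. Merged: [2, 6, 8, 10]
Compare 14 vs 13: take 13 from right. Merged: [2, 6, 8, 10, 13]
Append remaining from left: [14]. Merged: [2, 6, 8, 10, 13, 14]

Final merged array: [2, 6, 8, 10, 13, 14]
Total comparisons: 5

The merged array is [2, 6, 8, 10, 13, 14], requiring 5 comparisons. The merge step runs in O(n) time where n is the total number of elements.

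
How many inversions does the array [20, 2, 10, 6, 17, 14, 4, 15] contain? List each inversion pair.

Finding inversions in [20, 2, 10, 6, 17, 14, 4, 15]:

(0, 1): arr[0]=20 > arr[1]=2
(0, 2): arr[0]=20 > arr[2]=10
(0, 3): arr[0]=20 > arr[3]=6
(0, 4): arr[0]=20 > arr[4]=17
(0, 5): arr[0]=20 > arr[5]=14
(0, 6): arr[0]=20 > arr[6]=4
(0, 7): arr[0]=20 > arr[7]=15
(2, 3): arr[2]=10 > arr[3]=6
(2, 6): arr[2]=10 > arr[6]=4
(3, 6): arr[3]=6 > arr[6]=4
(4, 5): arr[4]=17 > arr[5]=14
(4, 6): arr[4]=17 > arr[6]=4
(4, 7): arr[4]=17 > arr[7]=15
(5, 6): arr[5]=14 > arr[6]=4

Total inversions: 14

The array has 14 inversion(s): (0,1), (0,2), (0,3), (0,4), (0,5), (0,6), (0,7), (2,3), (2,6), (3,6), (4,5), (4,6), (4,7), (5,6). Each pair (i,j) satisfies i < j and arr[i] > arr[j].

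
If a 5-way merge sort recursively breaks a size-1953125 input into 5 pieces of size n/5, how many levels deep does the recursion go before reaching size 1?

For divide and conquer with division factor 5:

Problem sizes at each level:
Level 0: 1953125
Level 1: 390625
Level 2: 78125
Level 3: 15625
Level 4: 3125
Level 5: 625
Level 6: 125
Level 7: 25
Level 8: 5
Level 9: 1

The root is level 0 and the size-1 base case is level 9 (the tree spans levels 0 through 9, i.e. 10 levels counting the root), so the depth is the number of divisions: log_5(1953125) = 9

The recursion tree depth is log_5(1953125) = 9. At each level, the problem size is divided by 5, so it takes 9 divisions to reduce to a base case of size 1. The algorithm makes 5 recursive calls at each level.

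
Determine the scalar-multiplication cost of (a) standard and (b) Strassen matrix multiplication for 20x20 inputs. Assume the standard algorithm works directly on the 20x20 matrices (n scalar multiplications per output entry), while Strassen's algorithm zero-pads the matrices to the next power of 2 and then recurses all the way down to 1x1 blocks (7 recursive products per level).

Matrix multiplication for 20x20 matrices:

Strassen's algorithm requires power-of-2 dimensions. Pad 20x20 to 32x32 (next power of 2).

Standard algorithm: 20^3 = 8000 multiplications
Strassen's algorithm: 7^(log2(32)) = 7^5 = 16807 multiplications
Difference: 8000 - 16807 = -8807 (Strassen uses MORE here due to padding overhead — for small or just-over-power-of-2 n, padding can outweigh the per-level savings)

Standard: 8000 multiplications (20^3). Strassen: 16807 multiplications (7^5, after padding to 32x32). Strassen reduces 8 recursive multiplications to 7 at each level.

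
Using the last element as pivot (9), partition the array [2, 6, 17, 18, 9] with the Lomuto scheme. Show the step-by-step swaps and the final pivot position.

Lomuto partition with pivot = 9:

Initial array: [2, 6, 17, 18, 9]

arr[0]=2 <= 9: swap with position 0, array becomes [2, 6, 17, 18, 9]
arr[1]=6 <= 9: swap with position 1, array becomes [2, 6, 17, 18, 9]
arr[2]=17 > 9: no swap
arr[3]=18 > 9: no swap

Place pivot at position 2: [2, 6, 9, 18, 17]
Pivot position: 2

After partitioning with pivot 9, the array becomes [2, 6, 9, 18, 17]. The pivot is placed at index 2. All elements to the left of the pivot are <= 9, and all elements to the right are > 9.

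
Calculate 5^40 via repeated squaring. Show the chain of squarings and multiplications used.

Computing 5^40 by squaring (build up from 5^1; each line after the first costs one multiplication):

5^1 = 5
5^2 = (5^1)^2 = 5^2 = 25
5^4 = (5^2)^2 = 25^2 = 625
5^5 = 5 * 5^4 = 5 * 625 = 3125
5^10 = (5^5)^2 = 3125^2 = 9765625
5^20 = (5^10)^2 = 9765625^2 = 95367431640625
5^40 = (5^20)^2 = 95367431640625^2 = 9094947017729282379150390625

Result: 9094947017729282379150390625
Multiplications needed: 6 (6 lines after 5^1)

5^40 = 9094947017729282379150390625. Using exponentiation by squaring, this requires 6 multiplications. The key idea: if the exponent is even, square the half-power; if odd, multiply by the base once.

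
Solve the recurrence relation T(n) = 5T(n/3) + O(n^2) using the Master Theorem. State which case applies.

Master Theorem for T(n) = 5T(n/3) + O(n^2):

a = 5, b = 3, c = 2
log_b(a) = log_3(5) = 1.4650

Case 3: c = 2 > log_3(5) = 1.4650
T(n) = O(n^2) = O(n^2)

For T(n) = 5T(n/3) + O(n^2): log_3(5) = 1.4650. This is Case 3 of the Master Theorem (c > log_b(a), work dominated by root), giving O(n^2).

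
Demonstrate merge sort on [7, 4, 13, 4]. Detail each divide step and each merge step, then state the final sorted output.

Merge sort trace:

Split: [7, 4, 13, 4] -> [7, 4] and [13, 4]
  Split: [7, 4] -> [7] and [4]
  Merge: [7] + [4] -> [4, 7]
  Split: [13, 4] -> [13] and [4]
  Merge: [13] + [4] -> [4, 13]
Merge: [4, 7] + [4, 13] -> [4, 4, 7, 13]

Final sorted array: [4, 4, 7, 13]

The merge sort proceeds by recursively splitting the array and merging sorted halves.
After all merges, the sorted array is [4, 4, 7, 13].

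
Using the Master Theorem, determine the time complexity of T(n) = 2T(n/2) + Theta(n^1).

Master Theorem for T(n) = 2T(n/2) + O(n^1):

a = 2, b = 2, c = 1
log_b(a) = log_2(2) = 1.0000

Case 2: c = 1 = log_2(2) = 1.0000
T(n) = O(n^1 log n) = O(n log n)

For T(n) = 2T(n/2) + O(n^1): log_2(2) = 1.0000. This is Case 2 of the Master Theorem (c = log_b(a), equal work at all levels), giving O(n log n).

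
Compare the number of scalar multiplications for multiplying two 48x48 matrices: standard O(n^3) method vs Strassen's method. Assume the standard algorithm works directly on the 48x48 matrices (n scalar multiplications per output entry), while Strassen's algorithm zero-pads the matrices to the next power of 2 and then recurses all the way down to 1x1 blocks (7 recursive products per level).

Matrix multiplication for 48x48 matrices:

Strassen's algorithm requires power-of-2 dimensions. Pad 48x48 to 64x64 (next power of 2).

Standard algorithm: 48^3 = 110592 multiplications
Strassen's algorithm: 7^(log2(64)) = 7^6 = 117649 multiplications
Difference: 110592 - 117649 = -7057 (Strassen uses MORE here due to padding overhead — for small or just-over-power-of-2 n, padding can outweigh the per-level savings)

Standard: 110592 multiplications (48^3). Strassen: 117649 multiplications (7^6, after padding to 64x64). Strassen reduces 8 recursive multiplications to 7 at each level.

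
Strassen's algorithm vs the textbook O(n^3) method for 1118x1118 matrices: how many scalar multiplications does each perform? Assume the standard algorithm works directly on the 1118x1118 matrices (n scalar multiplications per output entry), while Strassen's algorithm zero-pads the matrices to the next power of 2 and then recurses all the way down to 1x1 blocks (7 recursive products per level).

Matrix multiplication for 1118x1118 matrices:

Strassen's algorithm requires power-of-2 dimensions. Pad 1118x1118 to 2048x2048 (next power of 2).

Standard algorithm: 1118^3 = 1397415032 multiplications
Strassen's algorithm: 7^(log2(2048)) = 7^11 = 1977326743 multiplications
Difference: 1397415032 - 1977326743 = -579911711 (Strassen uses MORE here due to padding overhead — for small or just-over-power-of-2 n, padding can outweigh the per-level savings)

Standard: 1397415032 multiplications (1118^3). Strassen: 1977326743 multiplications (7^11, after padding to 2048x2048). Strassen reduces 8 recursive multiplications to 7 at each level.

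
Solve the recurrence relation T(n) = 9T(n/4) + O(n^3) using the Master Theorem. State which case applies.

Master Theorem for T(n) = 9T(n/4) + O(n^3):

a = 9, b = 4, c = 3
log_b(a) = log_4(9) = 1.5850

Case 3: c = 3 > log_4(9) = 1.5850
T(n) = O(n^3) = O(n^3)

For T(n) = 9T(n/4) + O(n^3): log_4(9) = 1.5850. This is Case 3 of the Master Theorem (c > log_b(a), work dominated by root), giving O(n^3).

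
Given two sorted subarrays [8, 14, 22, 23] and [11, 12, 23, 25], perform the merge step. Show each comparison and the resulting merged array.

Merging process:

Compare 8 vs 11: take 8 from left. Merged: [8]
Compare 14 vs 11: take 11 from right. Merged: [8, 11]
Compare 14 vs 12: take 12 from right. Merged: [8, 11, 12]
Compare 14 vs 23: take 14 from left. Merged: [8, 11, 12, 14]
Compare 22 vs 23: take 22 from left. Merged: [8, 11, 12, 14, 22]
Compare 23 vs 23: take 23 from left. Merged: [8, 11, 12, 14, 22, 23]
Append remaining from right: [23, 25]. Merged: [8, 11, 12, 14, 22, 23, 23, 25]

Final merged array: [8, 11, 12, 14, 22, 23, 23, 25]
Total comparisons: 6

The merged array is [8, 11, 12, 14, 22, 23, 23, 25], requiring 6 comparisons. The merge step runs in O(n) time where n is the total number of elements.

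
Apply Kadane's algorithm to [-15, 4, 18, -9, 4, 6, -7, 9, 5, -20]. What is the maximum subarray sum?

Using Kadane's algorithm on [-15, 4, 18, -9, 4, 6, -7, 9, 5, -20]:

Scanning through the array:
Position 1 (value 4): max_ending_here = 4, max_so_far = 4
Position 2 (value 18): max_ending_here = 22, max_so_far = 22
Position 3 (value -9): max_ending_here = 13, max_so_far = 22
Position 4 (value 4): max_ending_here = 17, max_so_far = 22
Position 5 (value 6): max_ending_here = 23, max_so_far = 23
Position 6 (value -7): max_ending_here = 16, max_so_far = 23
Position 7 (value 9): max_ending_here = 25, max_so_far = 25
Position 8 (value 5): max_ending_here = 30, max_so_far = 30
Position 9 (value -20): max_ending_here = 10, max_so_far = 30

Maximum subarray: [4, 18, -9, 4, 6, -7, 9, 5]
Maximum sum: 30

The maximum subarray is [4, 18, -9, 4, 6, -7, 9, 5] with sum 30. This subarray runs from index 1 to index 8.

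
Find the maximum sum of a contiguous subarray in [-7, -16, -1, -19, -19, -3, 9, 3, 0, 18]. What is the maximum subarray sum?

Using Kadane's algorithm on [-7, -16, -1, -19, -19, -3, 9, 3, 0, 18]:

Scanning through the array:
Position 1 (value -16): max_ending_here = -16, max_so_far = -7
Position 2 (value -1): max_ending_here = -1, max_so_far = -1
Position 3 (value -19): max_ending_here = -19, max_so_far = -1
Position 4 (value -19): max_ending_here = -19, max_so_far = -1
Position 5 (value -3): max_ending_here = -3, max_so_far = -1
Position 6 (value 9): max_ending_here = 9, max_so_far = 9
Position 7 (value 3): max_ending_here = 12, max_so_far = 12
Position 8 (value 0): max_ending_here = 12, max_so_far = 12
Position 9 (value 18): max_ending_here = 30, max_so_far = 30

Maximum subarray: [9, 3, 0, 18]
Maximum sum: 30

The maximum subarray is [9, 3, 0, 18] with sum 30. This subarray runs from index 6 to index 9.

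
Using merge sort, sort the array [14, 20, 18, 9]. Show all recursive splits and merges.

Merge sort trace:

Split: [14, 20, 18, 9] -> [14, 20] and [18, 9]
  Split: [14, 20] -> [14] and [20]
  Merge: [14] + [20] -> [14, 20]
  Split: [18, 9] -> [18] and [9]
  Merge: [18] + [9] -> [9, 18]
Merge: [14, 20] + [9, 18] -> [9, 14, 18, 20]

Final sorted array: [9, 14, 18, 20]

The merge sort proceeds by recursively splitting the array and merging sorted halves.
After all merges, the sorted array is [9, 14, 18, 20].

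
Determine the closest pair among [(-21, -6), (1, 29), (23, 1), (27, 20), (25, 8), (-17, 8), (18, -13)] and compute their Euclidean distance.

Computing all pairwise distances among 7 points:

d((-21, -6), (1, 29)) = 41.3401
d((-21, -6), (23, 1)) = 44.5533
d((-21, -6), (27, 20)) = 54.5894
d((-21, -6), (25, 8)) = 48.0833
d((-21, -6), (-17, 8)) = 14.5602
d((-21, -6), (18, -13)) = 39.6232
d((1, 29), (23, 1)) = 35.609
d((1, 29), (27, 20)) = 27.5136
d((1, 29), (25, 8)) = 31.8904
d((1, 29), (-17, 8)) = 27.6586
d((1, 29), (18, -13)) = 45.31
d((23, 1), (27, 20)) = 19.4165
d((23, 1), (25, 8)) = 7.2801 <-- minimum
d((23, 1), (-17, 8)) = 40.6079
d((23, 1), (18, -13)) = 14.8661
d((27, 20), (25, 8)) = 12.1655
d((27, 20), (-17, 8)) = 45.607
d((27, 20), (18, -13)) = 34.2053
d((25, 8), (-17, 8)) = 42.0
d((25, 8), (18, -13)) = 22.1359
d((-17, 8), (18, -13)) = 40.8167

Closest pair: (23, 1) and (25, 8) with distance 7.2801

The closest pair is (23, 1) and (25, 8) with Euclidean distance 7.2801. For 7 points, brute-force pairwise comparison is shown above. For large n, the divide-and-conquer algorithm (sort by x, recurse on halves, check the dividing strip) achieves O(n log n).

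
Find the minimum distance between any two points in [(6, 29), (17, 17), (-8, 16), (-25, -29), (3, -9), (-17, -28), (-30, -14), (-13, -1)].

Computing all pairwise distances among 8 points:

d((6, 29), (17, 17)) = 16.2788
d((6, 29), (-8, 16)) = 19.105
d((6, 29), (-25, -29)) = 65.7647
d((6, 29), (3, -9)) = 38.1182
d((6, 29), (-17, -28)) = 61.4654
d((6, 29), (-30, -14)) = 56.0803
d((6, 29), (-13, -1)) = 35.5106
d((17, 17), (-8, 16)) = 25.02
d((17, 17), (-25, -29)) = 62.2896
d((17, 17), (3, -9)) = 29.5296
d((17, 17), (-17, -28)) = 56.4004
d((17, 17), (-30, -14)) = 56.3028
d((17, 17), (-13, -1)) = 34.9857
d((-8, 16), (-25, -29)) = 48.1041
d((-8, 16), (3, -9)) = 27.313
d((-8, 16), (-17, -28)) = 44.911
d((-8, 16), (-30, -14)) = 37.2022
d((-8, 16), (-13, -1)) = 17.72
d((-25, -29), (3, -9)) = 34.4093
d((-25, -29), (-17, -28)) = 8.0623 <-- minimum
d((-25, -29), (-30, -14)) = 15.8114
d((-25, -29), (-13, -1)) = 30.4631
d((3, -9), (-17, -28)) = 27.5862
d((3, -9), (-30, -14)) = 33.3766
d((3, -9), (-13, -1)) = 17.8885
d((-17, -28), (-30, -14)) = 19.105
d((-17, -28), (-13, -1)) = 27.2947
d((-30, -14), (-13, -1)) = 21.4009

Closest pair: (-25, -29) and (-17, -28) with distance 8.0623

The closest pair is (-25, -29) and (-17, -28) with Euclidean distance 8.0623. For 8 points, brute-force pairwise comparison is shown above. For large n, the divide-and-conquer algorithm (sort by x, recurse on halves, check the dividing strip) achieves O(n log n).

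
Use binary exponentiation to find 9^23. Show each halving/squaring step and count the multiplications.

Computing 9^23 by squaring (build up from 9^1; each line after the first costs one multiplication):

9^1 = 9
9^2 = (9^1)^2 = 9^2 = 81
9^4 = (9^2)^2 = 81^2 = 6561
9^5 = 9 * 9^4 = 9 * 6561 = 59049
9^10 = (9^5)^2 = 59049^2 = 3486784401
9^11 = 9 * 9^10 = 9 * 3486784401 = 31381059609
9^22 = (9^11)^2 = 31381059609^2 = 984770902183611232881
9^23 = 9 * 9^22 = 9 * 984770902183611232881 = 8862938119652501095929

Result: 8862938119652501095929
Multiplications needed: 7 (7 lines after 9^1)

9^23 = 8862938119652501095929. Using exponentiation by squaring, this requires 7 multiplications. The key idea: if the exponent is even, square the half-power; if odd, multiply by the base once.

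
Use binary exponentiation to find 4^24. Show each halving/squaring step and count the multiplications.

Computing 4^24 by squaring (build up from 4^1; each line after the first costs one multiplication):

4^1 = 4
4^2 = (4^1)^2 = 4^2 = 16
4^3 = 4 * 4^2 = 4 * 16 = 64
4^6 = (4^3)^2 = 64^2 = 4096
4^12 = (4^6)^2 = 4096^2 = 16777216
4^24 = (4^12)^2 = 16777216^2 = 281474976710656

Result: 281474976710656
Multiplications needed: 5 (5 lines after 4^1)

4^24 = 281474976710656. Using exponentiation by squaring, this requires 5 multiplications. The key idea: if the exponent is even, square the half-power; if odd, multiply by the base once.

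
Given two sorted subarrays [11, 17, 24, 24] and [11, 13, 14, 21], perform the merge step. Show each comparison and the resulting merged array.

Merging process:

Compare 11 vs 11: take 11 from left. Merged: [11]
Compare 17 vs 11: take 11 from right. Merged: [11, 11]
Compare 17 vs 13: take 13 from right. Merged: [11, 11, 13]
Compare 17 vs 14: take 14 from right. Merged: [11, 11, 13, 14]
Compare 17 vs 21: take 17 from left. Merged: [11, 11, 13, 14, 17]
Compare 24 vs 21: take 21 from right. Merged: [11, 11, 13, 14, 17, 21]
Append remaining from left: [24, 24]. Merged: [11, 11, 13, 14, 17, 21, 24, 24]

Final merged array: [11, 11, 13, 14, 17, 21, 24, 24]
Total comparisons: 6

The merged array is [11, 11, 13, 14, 17, 21, 24, 24], requiring 6 comparisons. The merge step runs in O(n) time where n is the total number of elements.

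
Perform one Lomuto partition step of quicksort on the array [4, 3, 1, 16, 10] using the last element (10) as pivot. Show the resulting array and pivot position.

Lomuto partition with pivot = 10:

Initial array: [4, 3, 1, 16, 10]

arr[0]=4 <= 10: swap with position 0, array becomes [4, 3, 1, 16, 10]
arr[1]=3 <= 10: swap with position 1, array becomes [4, 3, 1, 16, 10]
arr[2]=1 <= 10: swap with position 2, array becomes [4, 3, 1, 16, 10]
arr[3]=16 > 10: no swap

Place pivot at position 3: [4, 3, 1, 10, 16]
Pivot position: 3

After partitioning with pivot 10, the array becomes [4, 3, 1, 10, 16]. The pivot is placed at index 3. All elements to the left of the pivot are <= 10, and all elements to the right are > 10.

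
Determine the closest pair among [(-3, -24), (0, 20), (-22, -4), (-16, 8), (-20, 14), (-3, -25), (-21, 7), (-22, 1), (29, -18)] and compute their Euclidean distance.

Computing all pairwise distances among 9 points:

d((-3, -24), (0, 20)) = 44.1022
d((-3, -24), (-22, -4)) = 27.5862
d((-3, -24), (-16, 8)) = 34.5398
d((-3, -24), (-20, 14)) = 41.6293
d((-3, -24), (-3, -25)) = 1.0 <-- minimum
d((-3, -24), (-21, 7)) = 35.8469
d((-3, -24), (-22, 1)) = 31.4006
d((-3, -24), (29, -18)) = 32.5576
d((0, 20), (-22, -4)) = 32.5576
d((0, 20), (-16, 8)) = 20.0
d((0, 20), (-20, 14)) = 20.8806
d((0, 20), (-3, -25)) = 45.0999
d((0, 20), (-21, 7)) = 24.6982
d((0, 20), (-22, 1)) = 29.0689
d((0, 20), (29, -18)) = 47.8017
d((-22, -4), (-16, 8)) = 13.4164
d((-22, -4), (-20, 14)) = 18.1108
d((-22, -4), (-3, -25)) = 28.3196
d((-22, -4), (-21, 7)) = 11.0454
d((-22, -4), (-22, 1)) = 5.0
d((-22, -4), (29, -18)) = 52.8867
d((-16, 8), (-20, 14)) = 7.2111
d((-16, 8), (-3, -25)) = 35.4683
d((-16, 8), (-21, 7)) = 5.099
d((-16, 8), (-22, 1)) = 9.2195
d((-16, 8), (29, -18)) = 51.9711
d((-20, 14), (-3, -25)) = 42.5441
d((-20, 14), (-21, 7)) = 7.0711
d((-20, 14), (-22, 1)) = 13.1529
d((-20, 14), (29, -18)) = 58.5235
d((-3, -25), (-21, 7)) = 36.7151
d((-3, -25), (-22, 1)) = 32.2025
d((-3, -25), (29, -18)) = 32.7567
d((-21, 7), (-22, 1)) = 6.0828
d((-21, 7), (29, -18)) = 55.9017
d((-22, 1), (29, -18)) = 54.4243

Closest pair: (-3, -24) and (-3, -25) with distance 1.0

The closest pair is (-3, -24) and (-3, -25) with Euclidean distance 1.0. For 9 points, brute-force pairwise comparison is shown above. For large n, the divide-and-conquer algorithm (sort by x, recurse on halves, check the dividing strip) achieves O(n log n).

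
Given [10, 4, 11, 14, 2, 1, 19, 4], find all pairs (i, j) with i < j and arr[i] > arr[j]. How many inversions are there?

Finding inversions in [10, 4, 11, 14, 2, 1, 19, 4]:

(0, 1): arr[0]=10 > arr[1]=4
(0, 4): arr[0]=10 > arr[4]=2
(0, 5): arr[0]=10 > arr[5]=1
(0, 7): arr[0]=10 > arr[7]=4
(1, 4): arr[1]=4 > arr[4]=2
(1, 5): arr[1]=4 > arr[5]=1
(2, 4): arr[2]=11 > arr[4]=2
(2, 5): arr[2]=11 > arr[5]=1
(2, 7): arr[2]=11 > arr[7]=4
(3, 4): arr[3]=14 > arr[4]=2
(3, 5): arr[3]=14 > arr[5]=1
(3, 7): arr[3]=14 > arr[7]=4
(4, 5): arr[4]=2 > arr[5]=1
(6, 7): arr[6]=19 > arr[7]=4

Total inversions: 14

The array has 14 inversion(s): (0,1), (0,4), (0,5), (0,7), (1,4), (1,5), (2,4), (2,5), (2,7), (3,4), (3,5), (3,7), (4,5), (6,7). Each pair (i,j) satisfies i < j and arr[i] > arr[j].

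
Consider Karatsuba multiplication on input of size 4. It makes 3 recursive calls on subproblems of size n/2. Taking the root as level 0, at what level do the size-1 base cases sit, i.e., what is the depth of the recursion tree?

For divide and conquer with division factor 2:

Problem sizes at each level:
Level 0: 4
Level 1: 2
Level 2: 1

The root is level 0 and the size-1 base case is level 2 (the tree spans levels 0 through 2, i.e. 3 levels counting the root), so the depth is the number of divisions: log_2(4) = 2

The recursion tree depth is log_2(4) = 2. At each level, the problem size is divided by 2, so it takes 2 divisions to reduce to a base case of size 1. The algorithm makes 3 recursive calls at each level.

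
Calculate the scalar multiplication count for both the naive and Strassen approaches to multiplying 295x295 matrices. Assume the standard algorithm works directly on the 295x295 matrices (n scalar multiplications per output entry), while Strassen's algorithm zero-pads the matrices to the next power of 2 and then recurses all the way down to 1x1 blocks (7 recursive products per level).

Matrix multiplication for 295x295 matrices:

Strassen's algorithm requires power-of-2 dimensions. Pad 295x295 to 512x512 (next power of 2).

Standard algorithm: 295^3 = 25672375 multiplications
Strassen's algorithm: 7^(log2(512)) = 7^9 = 40353607 multiplications
Difference: 25672375 - 40353607 = -14681232 (Strassen uses MORE here due to padding overhead — for small or just-over-power-of-2 n, padding can outweigh the per-level savings)

Standard: 25672375 multiplications (295^3). Strassen: 40353607 multiplications (7^9, after padding to 512x512). Strassen reduces 8 recursive multiplications to 7 at each level.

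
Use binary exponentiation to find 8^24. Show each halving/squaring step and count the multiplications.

Computing 8^24 by squaring (build up from 8^1; each line after the first costs one multiplication):

8^1 = 8
8^2 = (8^1)^2 = 8^2 = 64
8^3 = 8 * 8^2 = 8 * 64 = 512
8^6 = (8^3)^2 = 512^2 = 262144
8^12 = (8^6)^2 = 262144^2 = 68719476736
8^24 = (8^12)^2 = 68719476736^2 = 4722366482869645213696

Result: 4722366482869645213696
Multiplications needed: 5 (5 lines after 8^1)

8^24 = 4722366482869645213696. Using exponentiation by squaring, this requires 5 multiplications. The key idea: if the exponent is even, square the half-power; if odd, multiply by the base once.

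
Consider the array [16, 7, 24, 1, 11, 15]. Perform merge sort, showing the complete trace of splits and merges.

Merge sort trace:

Split: [16, 7, 24, 1, 11, 15] -> [16, 7, 24] and [1, 11, 15]
  Split: [16, 7, 24] -> [16] and [7, 24]
    Split: [7, 24] -> [7] and [24]
    Merge: [7] + [24] -> [7, 24]
  Merge: [16] + [7, 24] -> [7, 16, 24]
  Split: [1, 11, 15] -> [1] and [11, 15]
    Split: [11, 15] -> [11] and [15]
    Merge: [11] + [15] -> [11, 15]
  Merge: [1] + [11, 15] -> [1, 11, 15]
Merge: [7, 16, 24] + [1, 11, 15] -> [1, 7, 11, 15, 16, 24]

Final sorted array: [1, 7, 11, 15, 16, 24]

The merge sort proceeds by recursively splitting the array and merging sorted halves.
After all merges, the sorted array is [1, 7, 11, 15, 16, 24].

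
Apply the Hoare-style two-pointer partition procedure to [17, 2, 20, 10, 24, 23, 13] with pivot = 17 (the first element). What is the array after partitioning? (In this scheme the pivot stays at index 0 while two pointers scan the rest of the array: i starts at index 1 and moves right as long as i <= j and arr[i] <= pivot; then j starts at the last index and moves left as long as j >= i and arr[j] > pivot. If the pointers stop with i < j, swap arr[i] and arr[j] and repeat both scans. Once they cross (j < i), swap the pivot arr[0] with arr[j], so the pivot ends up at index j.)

Hoare-style two-pointer partition with pivot = 17:

Initial array: [17, 2, 20, 10, 24, 23, 13]

Pointers start at i = 1, j = 6.
i stops at index 2 (arr[2]=20 > 17), j stops at index 6 (arr[6]=13 <= 17): swap arr[2] and arr[6], array becomes [17, 2, 13, 10, 24, 23, 20]
i ends at 4, j ends at 3: the pointers have crossed (j < i), so scanning stops.

Swap pivot arr[0] with arr[3] to place pivot at position 3: [10, 2, 13, 17, 24, 23, 20]
Pivot position: 3

After partitioning with pivot 17, the array becomes [10, 2, 13, 17, 24, 23, 20]. The pivot is placed at index 3. All elements to the left of the pivot are <= 17, and all elements to the right are > 17.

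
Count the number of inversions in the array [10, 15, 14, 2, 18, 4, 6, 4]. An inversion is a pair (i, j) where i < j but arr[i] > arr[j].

Finding inversions in [10, 15, 14, 2, 18, 4, 6, 4]:

(0, 3): arr[0]=10 > arr[3]=2
(0, 5): arr[0]=10 > arr[5]=4
(0, 6): arr[0]=10 > arr[6]=6
(0, 7): arr[0]=10 > arr[7]=4
(1, 2): arr[1]=15 > arr[2]=14
(1, 3): arr[1]=15 > arr[3]=2
(1, 5): arr[1]=15 > arr[5]=4
(1, 6): arr[1]=15 > arr[6]=6
(1, 7): arr[1]=15 > arr[7]=4
(2, 3): arr[2]=14 > arr[3]=2
(2, 5): arr[2]=14 > arr[5]=4
(2, 6): arr[2]=14 > arr[6]=6
(2, 7): arr[2]=14 > arr[7]=4
(4, 5): arr[4]=18 > arr[5]=4
(4, 6): arr[4]=18 > arr[6]=6
(4, 7): arr[4]=18 > arr[7]=4
(6, 7): arr[6]=6 > arr[7]=4

Total inversions: 17

The array has 17 inversion(s): (0,3), (0,5), (0,6), (0,7), (1,2), (1,3), (1,5), (1,6), (1,7), (2,3), (2,5), (2,6), (2,7), (4,5), (4,6), (4,7), (6,7). Each pair (i,j) satisfies i < j and arr[i] > arr[j].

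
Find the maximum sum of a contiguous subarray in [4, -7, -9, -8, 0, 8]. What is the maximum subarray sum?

Using Kadane's algorithm on [4, -7, -9, -8, 0, 8]:

Scanning through the array:
Position 1 (value -7): max_ending_here = -3, max_so_far = 4
Position 2 (value -9): max_ending_here = -9, max_so_far = 4
Position 3 (value -8): max_ending_here = -8, max_so_far = 4
Position 4 (value 0): max_ending_here = 0, max_so_far = 4
Position 5 (value 8): max_ending_here = 8, max_so_far = 8

Maximum subarray: [0, 8]
Maximum sum: 8

The maximum subarray is [0, 8] with sum 8. This subarray runs from index 4 to index 5.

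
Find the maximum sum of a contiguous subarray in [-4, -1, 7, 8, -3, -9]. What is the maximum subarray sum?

Using Kadane's algorithm on [-4, -1, 7, 8, -3, -9]:

Scanning through the array:
Position 1 (value -1): max_ending_here = -1, max_so_far = -1
Position 2 (value 7): max_ending_here = 7, max_so_far = 7
Position 3 (value 8): max_ending_here = 15, max_so_far = 15
Position 4 (value -3): max_ending_here = 12, max_so_far = 15
Position 5 (value -9): max_ending_here = 3, max_so_far = 15

Maximum subarray: [7, 8]
Maximum sum: 15

The maximum subarray is [7, 8] with sum 15. This subarray runs from index 2 to index 3.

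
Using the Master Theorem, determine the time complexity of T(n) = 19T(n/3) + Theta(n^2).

Master Theorem for T(n) = 19T(n/3) + O(n^2):

a = 19, b = 3, c = 2
log_b(a) = log_3(19) = 2.6801

Case 1: c = 2 < log_3(19) = 2.6801
T(n) = O(n^(log_3 19))

For T(n) = 19T(n/3) + O(n^2): log_3(19) = 2.6801. This is Case 1 of the Master Theorem (c < log_b(a), work dominated by leaves), giving O(n^(log_3 19)).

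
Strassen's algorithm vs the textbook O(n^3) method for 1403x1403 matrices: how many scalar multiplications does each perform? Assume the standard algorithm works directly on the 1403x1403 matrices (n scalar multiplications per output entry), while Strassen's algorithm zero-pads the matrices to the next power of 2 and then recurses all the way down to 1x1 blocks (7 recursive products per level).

Matrix multiplication for 1403x1403 matrices:

Strassen's algorithm requires power-of-2 dimensions. Pad 1403x1403 to 2048x2048 (next power of 2).

Standard algorithm: 1403^3 = 2761677827 multiplications
Strassen's algorithm: 7^(log2(2048)) = 7^11 = 1977326743 multiplications
Savings: 2761677827 - 1977326743 = 784351084 multiplications

Standard: 2761677827 multiplications (1403^3). Strassen: 1977326743 multiplications (7^11, after padding to 2048x2048). Strassen reduces 8 recursive multiplications to 7 at each level.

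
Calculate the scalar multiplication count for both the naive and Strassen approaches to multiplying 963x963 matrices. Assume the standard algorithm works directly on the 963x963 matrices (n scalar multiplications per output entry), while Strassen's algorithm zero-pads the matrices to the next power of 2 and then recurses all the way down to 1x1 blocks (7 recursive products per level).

Matrix multiplication for 963x963 matrices:

Strassen's algorithm requires power-of-2 dimensions. Pad 963x963 to 1024x1024 (next power of 2).

Standard algorithm: 963^3 = 893056347 multiplications
Strassen's algorithm: 7^(log2(1024)) = 7^10 = 282475249 multiplications
Savings: 893056347 - 282475249 = 610581098 multiplications

Standard: 893056347 multiplications (963^3). Strassen: 282475249 multiplications (7^10, after padding to 1024x1024). Strassen reduces 8 recursive multiplications to 7 at each level.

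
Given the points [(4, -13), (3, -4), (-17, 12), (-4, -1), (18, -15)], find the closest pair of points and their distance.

Computing all pairwise distances among 5 points:

d((4, -13), (3, -4)) = 9.0554
d((4, -13), (-17, 12)) = 32.6497
d((4, -13), (-4, -1)) = 14.4222
d((4, -13), (18, -15)) = 14.1421
d((3, -4), (-17, 12)) = 25.6125
d((3, -4), (-4, -1)) = 7.6158 <-- minimum
d((3, -4), (18, -15)) = 18.6011
d((-17, 12), (-4, -1)) = 18.3848
d((-17, 12), (18, -15)) = 44.2041
d((-4, -1), (18, -15)) = 26.0768

Closest pair: (3, -4) and (-4, -1) with distance 7.6158

The closest pair is (3, -4) and (-4, -1) with Euclidean distance 7.6158. For 5 points, brute-force pairwise comparison is shown above. For large n, the divide-and-conquer algorithm (sort by x, recurse on halves, check the dividing strip) achieves O(n log n).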